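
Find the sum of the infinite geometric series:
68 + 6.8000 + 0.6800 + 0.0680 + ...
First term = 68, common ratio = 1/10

For |r| < 1, S = a / (1 - r)
S = 68 / (1 - (1/10))
S = 68 / (9/10)
S = 680/9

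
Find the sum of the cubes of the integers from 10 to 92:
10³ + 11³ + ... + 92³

Use ∑_{k=1}^{n} k³ = [n(n+1)/2]², then subtract the first 9 terms.
∑_{k=1}^{92} k³ = [92×93/2]² = 4278² = 18301284
∑_{k=1}^{9} k³ = [9×10/2]² = 45² = 2025
∑_{k=10}^{92} k³ = 18301284 - 2025 = 18299259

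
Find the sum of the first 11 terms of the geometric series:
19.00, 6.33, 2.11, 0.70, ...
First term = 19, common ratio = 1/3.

Sₙ = a(1 - rⁿ) / (1 - r)
S_11 = 19(1 - (1/3)^11) / (1 - (1/3))
S_11 = 19(1 - (1/177147)) / (2/3)
S_11 = 1682887/59049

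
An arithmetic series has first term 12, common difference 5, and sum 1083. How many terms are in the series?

Using S = n/2 × [2a + (n-1)d]
1083 = n/2 × [2(12) + (n-1)(5)]
1083 = n/2 × [24 + 5n - 5]
2166 = n × [19 + 5n]
5n² + (19)n - 2166 = 0
Discriminant: Δ = (19)² - 4(5)(-2166) = 361 + 43320 = 43681
√Δ = 209
n = [-(19) + √Δ] / (2·5) = (-19 + 209) / 10 = 190 / 10 = 19
(The negative root is discarded since n must be a positive integer.)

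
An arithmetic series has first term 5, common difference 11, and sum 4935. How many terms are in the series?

Using S = n/2 × [2a + (n-1)d]
4935 = n/2 × [2(5) + (n-1)(11)]
4935 = n/2 × [10 + 11n - 11]
9870 = n × [-1 + 11n]
11n² + (-1)n - 9870 = 0
Discriminant: Δ = (-1)² - 4(11)(-9870) = 1 + 434280 = 434281
√Δ = 659
n = [-(-1) + √Δ] / (2·11) = (1 + 659) / 22 = 660 / 22 = 30
(The negative root is discarded since n must be a positive integer.)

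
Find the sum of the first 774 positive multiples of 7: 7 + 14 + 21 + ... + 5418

Factor out 7: = 7(1 + 2 + ... + 774) = 7 × n(n+1)/2
= 7 × 774×775/2
= 7 × 299925
= 2099475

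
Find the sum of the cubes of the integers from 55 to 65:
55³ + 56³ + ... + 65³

Use ∑_{k=1}^{n} k³ = [n(n+1)/2]², then subtract the first 54 terms.
∑_{k=1}^{65} k³ = [65×66/2]² = 2145² = 4601025
∑_{k=1}^{54} k³ = [54×55/2]² = 1485² = 2205225
∑_{k=55}^{65} k³ = 4601025 - 2205225 = 2395800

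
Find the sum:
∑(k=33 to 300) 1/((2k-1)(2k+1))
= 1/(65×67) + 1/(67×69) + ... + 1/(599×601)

Partial fractions: 1/((2k-1)(2k+1)) = (1/2)[1/(2k-1) - 1/(2k+1)]
The series telescopes:
= (1/2)[1/65 - 1/601]
= 268/39065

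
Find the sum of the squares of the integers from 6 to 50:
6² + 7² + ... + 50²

Use ∑_{k=1}^{n} k² = n(n+1)(2n+1)/6, then subtract the first 5 terms.
∑_{k=1}^{50} k² = 50×51×101/6 = 42925
∑_{k=1}^{5} k² = 5×6×11/6 = 55
∑_{k=6}^{50} k² = 42925 - 55 = 42870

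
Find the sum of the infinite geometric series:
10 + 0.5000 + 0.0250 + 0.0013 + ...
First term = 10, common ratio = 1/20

For |r| < 1, S = a / (1 - r)
S = 10 / (1 - (1/20))
S = 10 / (19/20)
S = 200/19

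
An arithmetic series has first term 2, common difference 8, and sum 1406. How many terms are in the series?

Using S = n/2 × [2a + (n-1)d]
1406 = n/2 × [2(2) + (n-1)(8)]
1406 = n/2 × [4 + 8n - 8]
2812 = n × [-4 + 8n]
8n² + (-4)n - 2812 = 0
Discriminant: Δ = (-4)² - 4(8)(-2812) = 16 + 89984 = 90000
√Δ = 300
n = [-(-4) + √Δ] / (2·8) = (4 + 300) / 16 = 304 / 16 = 19
(The negative root is discarded since n must be a positive integer.)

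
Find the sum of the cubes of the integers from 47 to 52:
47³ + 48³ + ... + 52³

Use ∑_{k=1}^{n} k³ = [n(n+1)/2]², then subtract the first 46 terms.
∑_{k=1}^{52} k³ = [52×53/2]² = 1378² = 1898884
∑_{k=1}^{46} k³ = [46×47/2]² = 1081² = 1168561
∑_{k=47}^{52} k³ = 1898884 - 1168561 = 730323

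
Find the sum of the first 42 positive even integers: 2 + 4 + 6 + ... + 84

Sum of first n even numbers = n(n+1)
= 42×43
= 1806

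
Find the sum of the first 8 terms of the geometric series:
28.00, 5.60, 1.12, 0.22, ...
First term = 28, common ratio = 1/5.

Sₙ = a(1 - rⁿ) / (1 - r)
S_8 = 28(1 - (1/5)^8) / (1 - (1/5))
S_8 = 28(1 - (1/390625)) / (4/5)
S_8 = 2734368/78125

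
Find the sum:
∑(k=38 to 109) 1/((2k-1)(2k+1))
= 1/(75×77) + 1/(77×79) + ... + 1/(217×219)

Partial fractions: 1/((2k-1)(2k+1)) = (1/2)[1/(2k-1) - 1/(2k+1)]
The series telescopes:
= (1/2)[1/75 - 1/219]
= 8/1825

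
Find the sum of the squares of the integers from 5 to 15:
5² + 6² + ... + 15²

Use ∑_{k=1}^{n} k² = n(n+1)(2n+1)/6, then subtract the first 4 terms.
∑_{k=1}^{15} k² = 15×16×31/6 = 1240
∑_{k=1}^{4} k² = 4×5×9/6 = 30
∑_{k=5}^{15} k² = 1240 - 30 = 1210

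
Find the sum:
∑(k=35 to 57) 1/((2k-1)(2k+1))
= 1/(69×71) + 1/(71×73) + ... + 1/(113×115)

Partial fractions: 1/((2k-1)(2k+1)) = (1/2)[1/(2k-1) - 1/(2k+1)]
The series telescopes:
= (1/2)[1/69 - 1/115]
= 1/345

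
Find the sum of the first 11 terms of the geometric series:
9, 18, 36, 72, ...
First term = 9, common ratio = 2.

Sₙ = a(1 - rⁿ) / (1 - r)
S_11 = 9(1 - 2^11) / (1 - 2)
S_11 = 9(1 - 2048) / (-1)
S_11 = 18423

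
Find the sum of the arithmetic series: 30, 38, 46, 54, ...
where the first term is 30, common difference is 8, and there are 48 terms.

Sₙ = n/2 × (first + last)
Last term = a + (n-1)d = 30 + (48-1)×8 = 406
S_48 = 48/2 × (30 + 406)
S_48 = 48/2 × 436 = 10464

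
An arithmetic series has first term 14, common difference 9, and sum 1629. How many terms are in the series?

Using S = n/2 × [2a + (n-1)d]
1629 = n/2 × [2(14) + (n-1)(9)]
1629 = n/2 × [28 + 9n - 9]
3258 = n × [19 + 9n]
9n² + (19)n - 3258 = 0
Discriminant: Δ = (19)² - 4(9)(-3258) = 361 + 117288 = 117649
√Δ = 343
n = [-(19) + √Δ] / (2·9) = (-19 + 343) / 18 = 324 / 18 = 18
(The negative root is discarded since n must be a positive integer.)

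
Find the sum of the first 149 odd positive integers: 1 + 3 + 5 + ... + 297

Sum of first n odd numbers = n²
= 149²
= 22201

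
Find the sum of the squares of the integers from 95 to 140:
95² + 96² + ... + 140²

Use ∑_{k=1}^{n} k² = n(n+1)(2n+1)/6, then subtract the first 94 terms.
∑_{k=1}^{140} k² = 140×141×281/6 = 924490
∑_{k=1}^{94} k² = 94×95×189/6 = 281295
∑_{k=95}^{140} k² = 924490 - 281295 = 643195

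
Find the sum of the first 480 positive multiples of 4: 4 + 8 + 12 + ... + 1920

Factor out 4: = 4(1 + 2 + ... + 480) = 4 × n(n+1)/2
= 4 × 480×481/2
= 4 × 115440
= 461760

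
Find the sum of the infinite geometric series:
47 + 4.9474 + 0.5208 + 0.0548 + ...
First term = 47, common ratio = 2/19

For |r| < 1, S = a / (1 - r)
S = 47 / (1 - (2/19))
S = 47 / (17/19)
S = 893/17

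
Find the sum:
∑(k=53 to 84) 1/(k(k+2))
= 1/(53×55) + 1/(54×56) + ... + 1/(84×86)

Partial fractions: 1/(k(k+2)) = (1/2)[1/k - 1/(k+2)]
Telescoping leaves the first two and last two terms:
= (1/2)[1/53 + 1/54 - 1/85 - 1/86]
= 36596/5230305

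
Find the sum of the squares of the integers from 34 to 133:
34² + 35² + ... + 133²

Use ∑_{k=1}^{n} k² = n(n+1)(2n+1)/6, then subtract the first 33 terms.
∑_{k=1}^{133} k² = 133×134×267/6 = 793079
∑_{k=1}^{33} k² = 33×34×67/6 = 12529
∑_{k=34}^{133} k² = 793079 - 12529 = 780550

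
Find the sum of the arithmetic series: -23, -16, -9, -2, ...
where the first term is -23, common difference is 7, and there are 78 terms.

Sₙ = n/2 × (first + last)
Last term = a + (n-1)d = -23 + (78-1)×7 = 516
S_78 = 78/2 × (-23 + 516)
S_78 = 78/2 × 493 = 19227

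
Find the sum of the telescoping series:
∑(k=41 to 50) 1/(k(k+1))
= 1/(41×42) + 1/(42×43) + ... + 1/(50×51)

Partial fractions: 1/(k(k+1)) = 1/k - 1/(k+1)
The series telescopes:
= (1/41 - 1/42) + (1/42 - 1/43) + ... + (1/50 - 1/51)
= 1/41 - 1/51
= 10/2091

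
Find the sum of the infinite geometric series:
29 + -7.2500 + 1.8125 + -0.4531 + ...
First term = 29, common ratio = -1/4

For |r| < 1, S = a / (1 - r)
S = 29 / (1 - (-1/4))
S = 29 / (5/4)
S = 116/5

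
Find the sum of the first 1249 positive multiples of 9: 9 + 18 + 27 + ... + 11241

Factor out 9: = 9(1 + 2 + ... + 1249) = 9 × n(n+1)/2
= 9 × 1249×1250/2
= 9 × 780625
= 7025625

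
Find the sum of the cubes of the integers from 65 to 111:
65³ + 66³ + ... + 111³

Use ∑_{k=1}^{n} k³ = [n(n+1)/2]², then subtract the first 64 terms.
∑_{k=1}^{111} k³ = [111×112/2]² = 6216² = 38638656
∑_{k=1}^{64} k³ = [64×65/2]² = 2080² = 4326400
∑_{k=65}^{111} k³ = 38638656 - 4326400 = 34312256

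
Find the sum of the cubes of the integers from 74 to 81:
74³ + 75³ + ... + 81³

Use ∑_{k=1}^{n} k³ = [n(n+1)/2]², then subtract the first 73 terms.
∑_{k=1}^{81} k³ = [81×82/2]² = 3321² = 11029041
∑_{k=1}^{73} k³ = [73×74/2]² = 2701² = 7295401
∑_{k=74}^{81} k³ = 11029041 - 7295401 = 3733640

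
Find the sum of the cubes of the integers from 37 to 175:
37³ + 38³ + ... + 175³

Use ∑_{k=1}^{n} k³ = [n(n+1)/2]², then subtract the first 36 terms.
∑_{k=1}^{175} k³ = [175×176/2]² = 15400² = 237160000
∑_{k=1}^{36} k³ = [36×37/2]² = 666² = 443556
∑_{k=37}^{175} k³ = 237160000 - 443556 = 236716444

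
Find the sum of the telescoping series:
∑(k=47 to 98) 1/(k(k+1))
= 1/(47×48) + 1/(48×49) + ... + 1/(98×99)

Partial fractions: 1/(k(k+1)) = 1/k - 1/(k+1)
The series telescopes:
= (1/47 - 1/48) + (1/48 - 1/49) + ... + (1/98 - 1/99)
= 1/47 - 1/99
= 52/4653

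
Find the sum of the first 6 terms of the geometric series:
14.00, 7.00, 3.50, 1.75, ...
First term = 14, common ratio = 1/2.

Sₙ = a(1 - rⁿ) / (1 - r)
S_6 = 14(1 - (1/2)^6) / (1 - (1/2))
S_6 = 14(1 - (1/64)) / (1/2)
S_6 = 441/16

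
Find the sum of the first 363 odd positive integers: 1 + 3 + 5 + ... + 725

Sum of first n odd numbers = n²
= 363²
= 131769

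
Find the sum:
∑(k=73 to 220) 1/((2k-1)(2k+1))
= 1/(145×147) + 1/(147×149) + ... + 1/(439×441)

Partial fractions: 1/((2k-1)(2k+1)) = (1/2)[1/(2k-1) - 1/(2k+1)]
The series telescopes:
= (1/2)[1/145 - 1/441]
= 148/63945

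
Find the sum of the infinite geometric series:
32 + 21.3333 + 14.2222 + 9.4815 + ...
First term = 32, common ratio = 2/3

For |r| < 1, S = a / (1 - r)
S = 32 / (1 - (2/3))
S = 32 / (1/3)
S = 96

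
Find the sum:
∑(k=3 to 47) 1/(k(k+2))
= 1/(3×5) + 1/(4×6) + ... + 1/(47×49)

Partial fractions: 1/(k(k+2)) = (1/2)[1/k - 1/(k+2)]
Telescoping leaves the first two and last two terms:
= (1/2)[1/3 + 1/4 - 1/48 - 1/49]
= 425/1568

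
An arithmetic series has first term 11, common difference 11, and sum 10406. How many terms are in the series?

Using S = n/2 × [2a + (n-1)d]
10406 = n/2 × [2(11) + (n-1)(11)]
10406 = n/2 × [22 + 11n - 11]
20812 = n × [11 + 11n]
11n² + (11)n - 20812 = 0
Discriminant: Δ = (11)² - 4(11)(-20812) = 121 + 915728 = 915849
√Δ = 957
n = [-(11) + √Δ] / (2·11) = (-11 + 957) / 22 = 946 / 22 = 43
(The negative root is discarded since n must be a positive integer.)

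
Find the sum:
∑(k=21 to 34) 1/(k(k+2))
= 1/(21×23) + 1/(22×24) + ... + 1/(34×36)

Partial fractions: 1/(k(k+2)) = (1/2)[1/k - 1/(k+2)]
Telescoping leaves the first two and last two terms:
= (1/2)[1/21 + 1/22 - 1/35 - 1/36]
= 509/27720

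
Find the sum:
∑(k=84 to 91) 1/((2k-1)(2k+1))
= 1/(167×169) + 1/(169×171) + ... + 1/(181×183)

Partial fractions: 1/((2k-1)(2k+1)) = (1/2)[1/(2k-1) - 1/(2k+1)]
The series telescopes:
= (1/2)[1/167 - 1/183]
= 8/30561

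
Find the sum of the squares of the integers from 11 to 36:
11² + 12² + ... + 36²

Use ∑_{k=1}^{n} k² = n(n+1)(2n+1)/6, then subtract the first 10 terms.
∑_{k=1}^{36} k² = 36×37×73/6 = 16206
∑_{k=1}^{10} k² = 10×11×21/6 = 385
∑_{k=11}^{36} k² = 16206 - 385 = 15821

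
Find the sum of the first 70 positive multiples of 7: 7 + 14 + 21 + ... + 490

Factor out 7: = 7(1 + 2 + ... + 70) = 7 × n(n+1)/2
= 7 × 70×71/2
= 7 × 2485
= 17395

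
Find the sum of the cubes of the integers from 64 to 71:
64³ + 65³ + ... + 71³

Use ∑_{k=1}^{n} k³ = [n(n+1)/2]², then subtract the first 63 terms.
∑_{k=1}^{71} k³ = [71×72/2]² = 2556² = 6533136
∑_{k=1}^{63} k³ = [63×64/2]² = 2016² = 4064256
∑_{k=64}^{71} k³ = 6533136 - 4064256 = 2468880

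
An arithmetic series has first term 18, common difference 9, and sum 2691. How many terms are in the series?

Using S = n/2 × [2a + (n-1)d]
2691 = n/2 × [2(18) + (n-1)(9)]
2691 = n/2 × [36 + 9n - 9]
5382 = n × [27 + 9n]
9n² + (27)n - 5382 = 0
Discriminant: Δ = (27)² - 4(9)(-5382) = 729 + 193752 = 194481
√Δ = 441
n = [-(27) + √Δ] / (2·9) = (-27 + 441) / 18 = 414 / 18 = 23
(The negative root is discarded since n must be a positive integer.)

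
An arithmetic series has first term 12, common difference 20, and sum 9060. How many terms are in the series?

Using S = n/2 × [2a + (n-1)d]
9060 = n/2 × [2(12) + (n-1)(20)]
9060 = n/2 × [24 + 20n - 20]
18120 = n × [4 + 20n]
20n² + (4)n - 18120 = 0
Discriminant: Δ = (4)² - 4(20)(-18120) = 16 + 1449600 = 1449616
√Δ = 1204
n = [-(4) + √Δ] / (2·20) = (-4 + 1204) / 40 = 1200 / 40 = 30
(The negative root is discarded since n must be a positive integer.)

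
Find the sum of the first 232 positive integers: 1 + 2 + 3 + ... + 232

Formula: ∑k = n(n+1)/2
= 232×233/2
= 54056/2
= 27028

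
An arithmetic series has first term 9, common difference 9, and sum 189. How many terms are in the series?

Using S = n/2 × [2a + (n-1)d]
189 = n/2 × [2(9) + (n-1)(9)]
189 = n/2 × [18 + 9n - 9]
378 = n × [9 + 9n]
9n² + (9)n - 378 = 0
Discriminant: Δ = (9)² - 4(9)(-378) = 81 + 13608 = 13689
√Δ = 117
n = [-(9) + √Δ] / (2·9) = (-9 + 117) / 18 = 108 / 18 = 6
(The negative root is discarded since n must be a positive integer.)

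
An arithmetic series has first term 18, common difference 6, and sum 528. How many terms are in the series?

Using S = n/2 × [2a + (n-1)d]
528 = n/2 × [2(18) + (n-1)(6)]
528 = n/2 × [36 + 6n - 6]
1056 = n × [30 + 6n]
6n² + (30)n - 1056 = 0
Discriminant: Δ = (30)² - 4(6)(-1056) = 900 + 25344 = 26244
√Δ = 162
n = [-(30) + √Δ] / (2·6) = (-30 + 162) / 12 = 132 / 12 = 11
(The negative root is discarded since n must be a positive integer.)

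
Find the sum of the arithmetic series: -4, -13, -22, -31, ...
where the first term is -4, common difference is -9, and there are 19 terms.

Sₙ = n/2 × (first + last)
Last term = a + (n-1)d = -4 + (19-1)×(-9) = -166
S_19 = 19/2 × (-4 + (-166))
S_19 = 19/2 × (-170) = -1615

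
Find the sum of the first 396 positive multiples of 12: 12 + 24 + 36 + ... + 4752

Factor out 12: = 12(1 + 2 + ... + 396) = 12 × n(n+1)/2
= 12 × 396×397/2
= 12 × 78606
= 943272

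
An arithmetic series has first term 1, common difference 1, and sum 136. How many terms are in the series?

Using S = n/2 × [2a + (n-1)d]
136 = n/2 × [2(1) + (n-1)(1)]
136 = n/2 × [2 + 1n - 1]
272 = n × [1 + 1n]
1n² + (1)n - 272 = 0
Discriminant: Δ = (1)² - 4(1)(-272) = 1 + 1088 = 1089
√Δ = 33
n = [-(1) + √Δ] / (2·1) = (-1 + 33) / 2 = 32 / 2 = 16
(The negative root is discarded since n must be a positive integer.)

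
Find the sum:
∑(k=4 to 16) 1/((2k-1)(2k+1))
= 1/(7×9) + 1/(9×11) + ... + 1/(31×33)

Partial fractions: 1/((2k-1)(2k+1)) = (1/2)[1/(2k-1) - 1/(2k+1)]
The series telescopes:
= (1/2)[1/7 - 1/33]
= 13/231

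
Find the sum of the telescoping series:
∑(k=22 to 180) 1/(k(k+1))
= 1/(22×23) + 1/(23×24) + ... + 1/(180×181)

Partial fractions: 1/(k(k+1)) = 1/k - 1/(k+1)
The series telescopes:
= (1/22 - 1/23) + (1/23 - 1/24) + ... + (1/180 - 1/181)
= 1/22 - 1/181
= 159/3982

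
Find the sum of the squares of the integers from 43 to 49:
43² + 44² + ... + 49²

Use ∑_{k=1}^{n} k² = n(n+1)(2n+1)/6, then subtract the first 42 terms.
∑_{k=1}^{49} k² = 49×50×99/6 = 40425
∑_{k=1}^{42} k² = 42×43×85/6 = 25585
∑_{k=43}^{49} k² = 40425 - 25585 = 14840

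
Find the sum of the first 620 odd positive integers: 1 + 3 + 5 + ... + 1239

Sum of first n odd numbers = n²
= 620²
= 384400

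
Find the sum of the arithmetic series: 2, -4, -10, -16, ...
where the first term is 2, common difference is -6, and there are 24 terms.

Sₙ = n/2 × (first + last)
Last term = a + (n-1)d = 2 + (24-1)×(-6) = -136
S_24 = 24/2 × (2 + (-136))
S_24 = 24/2 × (-134) = -1608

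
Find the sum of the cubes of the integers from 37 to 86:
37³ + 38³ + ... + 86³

Use ∑_{k=1}^{n} k³ = [n(n+1)/2]², then subtract the first 36 terms.
∑_{k=1}^{86} k³ = [86×87/2]² = 3741² = 13995081
∑_{k=1}^{36} k³ = [36×37/2]² = 666² = 443556
∑_{k=37}^{86} k³ = 13995081 - 443556 = 13551525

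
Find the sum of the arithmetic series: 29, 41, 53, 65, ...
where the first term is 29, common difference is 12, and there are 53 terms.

Sₙ = n/2 × (first + last)
Last term = a + (n-1)d = 29 + (53-1)×12 = 653
S_53 = 53/2 × (29 + 653)
S_53 = 53/2 × 682 = 18073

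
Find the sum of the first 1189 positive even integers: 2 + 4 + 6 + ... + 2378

Sum of first n even numbers = n(n+1)
= 1189×1190
= 1414910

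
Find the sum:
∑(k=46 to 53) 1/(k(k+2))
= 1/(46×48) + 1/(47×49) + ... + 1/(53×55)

Partial fractions: 1/(k(k+2)) = (1/2)[1/k - 1/(k+2)]
Telescoping leaves the first two and last two terms:
= (1/2)[1/46 + 1/47 - 1/54 - 1/55]
= 5069/1605285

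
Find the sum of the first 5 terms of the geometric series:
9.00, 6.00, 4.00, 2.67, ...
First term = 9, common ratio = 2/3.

Sₙ = a(1 - rⁿ) / (1 - r)
S_5 = 9(1 - (2/3)^5) / (1 - (2/3))
S_5 = 9(1 - (32/243)) / (1/3)
S_5 = 211/9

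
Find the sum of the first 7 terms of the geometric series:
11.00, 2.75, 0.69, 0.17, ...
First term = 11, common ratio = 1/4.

Sₙ = a(1 - rⁿ) / (1 - r)
S_7 = 11(1 - (1/4)^7) / (1 - (1/4))
S_7 = 11(1 - (1/16384)) / (3/4)
S_7 = 60071/4096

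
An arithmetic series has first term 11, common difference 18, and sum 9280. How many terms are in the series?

Using S = n/2 × [2a + (n-1)d]
9280 = n/2 × [2(11) + (n-1)(18)]
9280 = n/2 × [22 + 18n - 18]
18560 = n × [4 + 18n]
18n² + (4)n - 18560 = 0
Discriminant: Δ = (4)² - 4(18)(-18560) = 16 + 1336320 = 1336336
√Δ = 1156
n = [-(4) + √Δ] / (2·18) = (-4 + 1156) / 36 = 1152 / 36 = 32
(The negative root is discarded since n must be a positive integer.)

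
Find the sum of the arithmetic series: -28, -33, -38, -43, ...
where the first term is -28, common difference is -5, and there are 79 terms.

Sₙ = n/2 × (first + last)
Last term = a + (n-1)d = -28 + (79-1)×(-5) = -418
S_79 = 79/2 × (-28 + (-418))
S_79 = 79/2 × (-446) = -17617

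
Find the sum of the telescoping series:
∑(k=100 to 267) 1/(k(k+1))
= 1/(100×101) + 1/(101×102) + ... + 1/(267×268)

Partial fractions: 1/(k(k+1)) = 1/k - 1/(k+1)
The series telescopes:
= (1/100 - 1/101) + (1/101 - 1/102) + ... + (1/267 - 1/268)
= 1/100 - 1/268
= 21/3350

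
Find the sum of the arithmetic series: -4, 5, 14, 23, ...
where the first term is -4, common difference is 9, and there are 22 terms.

Sₙ = n/2 × (first + last)
Last term = a + (n-1)d = -4 + (22-1)×9 = 185
S_22 = 22/2 × (-4 + 185)
S_22 = 22/2 × 181 = 1991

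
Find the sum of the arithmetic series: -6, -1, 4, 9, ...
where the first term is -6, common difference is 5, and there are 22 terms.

Sₙ = n/2 × (first + last)
Last term = a + (n-1)d = -6 + (22-1)×5 = 99
S_22 = 22/2 × (-6 + 99)
S_22 = 22/2 × 93 = 1023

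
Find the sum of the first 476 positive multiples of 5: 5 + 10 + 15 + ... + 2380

Factor out 5: = 5(1 + 2 + ... + 476) = 5 × n(n+1)/2
= 5 × 476×477/2
= 5 × 113526
= 567630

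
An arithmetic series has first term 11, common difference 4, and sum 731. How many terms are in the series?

Using S = n/2 × [2a + (n-1)d]
731 = n/2 × [2(11) + (n-1)(4)]
731 = n/2 × [22 + 4n - 4]
1462 = n × [18 + 4n]
4n² + (18)n - 1462 = 0
Discriminant: Δ = (18)² - 4(4)(-1462) = 324 + 23392 = 23716
√Δ = 154
n = [-(18) + √Δ] / (2·4) = (-18 + 154) / 8 = 136 / 8 = 17
(The negative root is discarded since n must be a positive integer.)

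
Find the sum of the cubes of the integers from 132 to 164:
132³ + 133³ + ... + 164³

Use ∑_{k=1}^{n} k³ = [n(n+1)/2]², then subtract the first 131 terms.
∑_{k=1}^{164} k³ = [164×165/2]² = 13530² = 183060900
∑_{k=1}^{131} k³ = [131×132/2]² = 8646² = 74753316
∑_{k=132}^{164} k³ = 183060900 - 74753316 = 108307584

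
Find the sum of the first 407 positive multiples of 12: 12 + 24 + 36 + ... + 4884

Factor out 12: = 12(1 + 2 + ... + 407) = 12 × n(n+1)/2
= 12 × 407×408/2
= 12 × 83028
= 996336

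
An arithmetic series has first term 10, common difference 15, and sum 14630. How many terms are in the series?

Using S = n/2 × [2a + (n-1)d]
14630 = n/2 × [2(10) + (n-1)(15)]
14630 = n/2 × [20 + 15n - 15]
29260 = n × [5 + 15n]
15n² + (5)n - 29260 = 0
Discriminant: Δ = (5)² - 4(15)(-29260) = 25 + 1755600 = 1755625
√Δ = 1325
n = [-(5) + √Δ] / (2·15) = (-5 + 1325) / 30 = 1320 / 30 = 44
(The negative root is discarded since n must be a positive integer.)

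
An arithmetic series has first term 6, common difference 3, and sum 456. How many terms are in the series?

Using S = n/2 × [2a + (n-1)d]
456 = n/2 × [2(6) + (n-1)(3)]
456 = n/2 × [12 + 3n - 3]
912 = n × [9 + 3n]
3n² + (9)n - 912 = 0
Discriminant: Δ = (9)² - 4(3)(-912) = 81 + 10944 = 11025
√Δ = 105
n = [-(9) + √Δ] / (2·3) = (-9 + 105) / 6 = 96 / 6 = 16
(The negative root is discarded since n must be a positive integer.)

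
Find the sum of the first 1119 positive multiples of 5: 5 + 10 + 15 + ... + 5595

Factor out 5: = 5(1 + 2 + ... + 1119) = 5 × n(n+1)/2
= 5 × 1119×1120/2
= 5 × 626640
= 3133200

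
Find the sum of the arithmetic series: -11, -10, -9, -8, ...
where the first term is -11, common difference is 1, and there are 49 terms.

Sₙ = n/2 × (first + last)
Last term = a + (n-1)d = -11 + (49-1)×1 = 37
S_49 = 49/2 × (-11 + 37)
S_49 = 49/2 × 26 = 637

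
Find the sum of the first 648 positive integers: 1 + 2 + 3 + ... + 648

Formula: ∑k = n(n+1)/2
= 648×649/2
= 420552/2
= 210276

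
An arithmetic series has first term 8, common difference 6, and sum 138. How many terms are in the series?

Using S = n/2 × [2a + (n-1)d]
138 = n/2 × [2(8) + (n-1)(6)]
138 = n/2 × [16 + 6n - 6]
276 = n × [10 + 6n]
6n² + (10)n - 276 = 0
Discriminant: Δ = (10)² - 4(6)(-276) = 100 + 6624 = 6724
√Δ = 82
n = [-(10) + √Δ] / (2·6) = (-10 + 82) / 12 = 72 / 12 = 6
(The negative root is discarded since n must be a positive integer.)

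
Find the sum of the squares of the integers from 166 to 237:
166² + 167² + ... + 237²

Use ∑_{k=1}^{n} k² = n(n+1)(2n+1)/6, then subtract the first 165 terms.
∑_{k=1}^{237} k² = 237×238×475/6 = 4465475
∑_{k=1}^{165} k² = 165×166×331/6 = 1511015
∑_{k=166}^{237} k² = 4465475 - 1511015 = 2954460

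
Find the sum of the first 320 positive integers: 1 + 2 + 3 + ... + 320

Formula: ∑k = n(n+1)/2
= 320×321/2
= 102720/2
= 51360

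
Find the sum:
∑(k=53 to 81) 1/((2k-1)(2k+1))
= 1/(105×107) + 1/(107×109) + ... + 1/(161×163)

Partial fractions: 1/((2k-1)(2k+1)) = (1/2)[1/(2k-1) - 1/(2k+1)]
The series telescopes:
= (1/2)[1/105 - 1/163]
= 29/17115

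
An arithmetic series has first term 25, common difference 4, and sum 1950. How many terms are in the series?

Using S = n/2 × [2a + (n-1)d]
1950 = n/2 × [2(25) + (n-1)(4)]
1950 = n/2 × [50 + 4n - 4]
3900 = n × [46 + 4n]
4n² + (46)n - 3900 = 0
Discriminant: Δ = (46)² - 4(4)(-3900) = 2116 + 62400 = 64516
√Δ = 254
n = [-(46) + √Δ] / (2·4) = (-46 + 254) / 8 = 208 / 8 = 26
(The negative root is discarded since n must be a positive integer.)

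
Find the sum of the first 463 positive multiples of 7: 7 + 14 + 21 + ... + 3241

Factor out 7: = 7(1 + 2 + ... + 463) = 7 × n(n+1)/2
= 7 × 463×464/2
= 7 × 107416
= 751912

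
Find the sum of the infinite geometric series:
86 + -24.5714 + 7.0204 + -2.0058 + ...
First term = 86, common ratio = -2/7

For |r| < 1, S = a / (1 - r)
S = 86 / (1 - (-2/7))
S = 86 / (9/7)
S = 602/9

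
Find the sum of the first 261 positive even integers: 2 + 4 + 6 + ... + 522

Sum of first n even numbers = n(n+1)
= 261×262
= 68382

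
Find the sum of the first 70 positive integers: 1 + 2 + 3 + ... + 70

Formula: ∑k = n(n+1)/2
= 70×71/2
= 4970/2
= 2485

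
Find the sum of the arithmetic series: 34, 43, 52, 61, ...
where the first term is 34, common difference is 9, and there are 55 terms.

Sₙ = n/2 × (first + last)
Last term = a + (n-1)d = 34 + (55-1)×9 = 520
S_55 = 55/2 × (34 + 520)
S_55 = 55/2 × 554 = 15235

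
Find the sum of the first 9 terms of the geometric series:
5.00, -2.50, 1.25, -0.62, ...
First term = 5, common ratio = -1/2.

Sₙ = a(1 - rⁿ) / (1 - r)
S_9 = 5(1 - (-1/2)^9) / (1 - (-1/2))
S_9 = 5(1 - (-1/512)) / (3/2)
S_9 = 855/256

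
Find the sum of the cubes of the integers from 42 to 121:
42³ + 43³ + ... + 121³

Use ∑_{k=1}^{n} k³ = [n(n+1)/2]², then subtract the first 41 terms.
∑_{k=1}^{121} k³ = [121×122/2]² = 7381² = 54479161
∑_{k=1}^{41} k³ = [41×42/2]² = 861² = 741321
∑_{k=42}^{121} k³ = 54479161 - 741321 = 53737840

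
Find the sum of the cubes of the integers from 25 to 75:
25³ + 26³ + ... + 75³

Use ∑_{k=1}^{n} k³ = [n(n+1)/2]², then subtract the first 24 terms.
∑_{k=1}^{75} k³ = [75×76/2]² = 2850² = 8122500
∑_{k=1}^{24} k³ = [24×25/2]² = 300² = 90000
∑_{k=25}^{75} k³ = 8122500 - 90000 = 8032500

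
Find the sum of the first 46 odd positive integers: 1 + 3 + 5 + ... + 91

Sum of first n odd numbers = n²
= 46²
= 2116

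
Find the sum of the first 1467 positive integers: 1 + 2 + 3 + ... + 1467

Formula: ∑k = n(n+1)/2
= 1467×1468/2
= 2153556/2
= 1076778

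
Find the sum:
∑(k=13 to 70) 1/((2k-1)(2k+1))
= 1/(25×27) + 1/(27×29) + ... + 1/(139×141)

Partial fractions: 1/((2k-1)(2k+1)) = (1/2)[1/(2k-1) - 1/(2k+1)]
The series telescopes:
= (1/2)[1/25 - 1/141]
= 58/3525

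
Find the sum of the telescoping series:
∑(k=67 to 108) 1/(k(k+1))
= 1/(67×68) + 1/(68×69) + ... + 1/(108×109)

Partial fractions: 1/(k(k+1)) = 1/k - 1/(k+1)
The series telescopes:
= (1/67 - 1/68) + (1/68 - 1/69) + ... + (1/108 - 1/109)
= 1/67 - 1/109
= 42/7303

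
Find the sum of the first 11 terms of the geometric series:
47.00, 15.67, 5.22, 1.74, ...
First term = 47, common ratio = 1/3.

Sₙ = a(1 - rⁿ) / (1 - r)
S_11 = 47(1 - (1/3)^11) / (1 - (1/3))
S_11 = 47(1 - (1/177147)) / (2/3)
S_11 = 4162931/59049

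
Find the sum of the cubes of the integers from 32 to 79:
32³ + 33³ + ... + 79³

Use ∑_{k=1}^{n} k³ = [n(n+1)/2]², then subtract the first 31 terms.
∑_{k=1}^{79} k³ = [79×80/2]² = 3160² = 9985600
∑_{k=1}^{31} k³ = [31×32/2]² = 496² = 246016
∑_{k=32}^{79} k³ = 9985600 - 246016 = 9739584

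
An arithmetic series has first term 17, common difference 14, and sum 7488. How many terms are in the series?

Using S = n/2 × [2a + (n-1)d]
7488 = n/2 × [2(17) + (n-1)(14)]
7488 = n/2 × [34 + 14n - 14]
14976 = n × [20 + 14n]
14n² + (20)n - 14976 = 0
Discriminant: Δ = (20)² - 4(14)(-14976) = 400 + 838656 = 839056
√Δ = 916
n = [-(20) + √Δ] / (2·14) = (-20 + 916) / 28 = 896 / 28 = 32
(The negative root is discarded since n must be a positive integer.)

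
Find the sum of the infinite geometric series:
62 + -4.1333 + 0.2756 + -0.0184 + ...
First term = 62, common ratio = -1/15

For |r| < 1, S = a / (1 - r)
S = 62 / (1 - (-1/15))
S = 62 / (16/15)
S = 465/8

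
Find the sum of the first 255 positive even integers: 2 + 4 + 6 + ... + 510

Sum of first n even numbers = n(n+1)
= 255×256
= 65280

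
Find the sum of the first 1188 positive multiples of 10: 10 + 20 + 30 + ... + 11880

Factor out 10: = 10(1 + 2 + ... + 1188) = 10 × n(n+1)/2
= 10 × 1188×1189/2
= 10 × 706266
= 7062660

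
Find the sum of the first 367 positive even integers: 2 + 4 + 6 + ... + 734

Sum of first n even numbers = n(n+1)
= 367×368
= 135056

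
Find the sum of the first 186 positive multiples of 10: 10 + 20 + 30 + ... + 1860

Factor out 10: = 10(1 + 2 + ... + 186) = 10 × n(n+1)/2
= 10 × 186×187/2
= 10 × 17391
= 173910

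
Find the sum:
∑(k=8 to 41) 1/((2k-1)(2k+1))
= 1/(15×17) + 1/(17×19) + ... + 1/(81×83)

Partial fractions: 1/((2k-1)(2k+1)) = (1/2)[1/(2k-1) - 1/(2k+1)]
The series telescopes:
= (1/2)[1/15 - 1/83]
= 34/1245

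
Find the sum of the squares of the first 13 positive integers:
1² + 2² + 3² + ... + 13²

Formula: ∑k² = n(n+1)(2n+1)/6
= 13×14×27/6
= 4914/6
= 819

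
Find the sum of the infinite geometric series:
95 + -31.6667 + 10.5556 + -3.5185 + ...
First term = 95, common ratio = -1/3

For |r| < 1, S = a / (1 - r)
S = 95 / (1 - (-1/3))
S = 95 / (4/3)
S = 285/4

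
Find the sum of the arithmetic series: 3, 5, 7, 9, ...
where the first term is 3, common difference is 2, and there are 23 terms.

Sₙ = n/2 × (first + last)
Last term = a + (n-1)d = 3 + (23-1)×2 = 47
S_23 = 23/2 × (3 + 47)
S_23 = 23/2 × 50 = 575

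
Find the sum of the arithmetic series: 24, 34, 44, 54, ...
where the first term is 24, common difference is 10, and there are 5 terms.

Sₙ = n/2 × (first + last)
Last term = a + (n-1)d = 24 + (5-1)×10 = 64
S_5 = 5/2 × (24 + 64)
S_5 = 5/2 × 88 = 220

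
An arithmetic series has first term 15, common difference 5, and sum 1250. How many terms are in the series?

Using S = n/2 × [2a + (n-1)d]
1250 = n/2 × [2(15) + (n-1)(5)]
1250 = n/2 × [30 + 5n - 5]
2500 = n × [25 + 5n]
5n² + (25)n - 2500 = 0
Discriminant: Δ = (25)² - 4(5)(-2500) = 625 + 50000 = 50625
√Δ = 225
n = [-(25) + √Δ] / (2·5) = (-25 + 225) / 10 = 200 / 10 = 20
(The negative root is discarded since n must be a positive integer.)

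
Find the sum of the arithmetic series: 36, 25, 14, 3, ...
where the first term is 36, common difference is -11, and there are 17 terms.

Sₙ = n/2 × (first + last)
Last term = a + (n-1)d = 36 + (17-1)×(-11) = -140
S_17 = 17/2 × (36 + (-140))
S_17 = 17/2 × (-104) = -884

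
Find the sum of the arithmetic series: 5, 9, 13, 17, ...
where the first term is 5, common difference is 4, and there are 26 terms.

Sₙ = n/2 × (first + last)
Last term = a + (n-1)d = 5 + (26-1)×4 = 105
S_26 = 26/2 × (5 + 105)
S_26 = 26/2 × 110 = 1430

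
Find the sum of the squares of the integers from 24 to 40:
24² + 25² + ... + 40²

Use ∑_{k=1}^{n} k² = n(n+1)(2n+1)/6, then subtract the first 23 terms.
∑_{k=1}^{40} k² = 40×41×81/6 = 22140
∑_{k=1}^{23} k² = 23×24×47/6 = 4324
∑_{k=24}^{40} k² = 22140 - 4324 = 17816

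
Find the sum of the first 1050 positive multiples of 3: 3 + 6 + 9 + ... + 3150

Factor out 3: = 3(1 + 2 + ... + 1050) = 3 × n(n+1)/2
= 3 × 1050×1051/2
= 3 × 551775
= 1655325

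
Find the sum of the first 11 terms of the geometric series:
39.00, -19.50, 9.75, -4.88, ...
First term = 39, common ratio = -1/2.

Sₙ = a(1 - rⁿ) / (1 - r)
S_11 = 39(1 - (-1/2)^11) / (1 - (-1/2))
S_11 = 39(1 - (-1/2048)) / (3/2)
S_11 = 26637/1024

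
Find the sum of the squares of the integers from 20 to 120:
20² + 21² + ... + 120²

Use ∑_{k=1}^{n} k² = n(n+1)(2n+1)/6, then subtract the first 19 terms.
∑_{k=1}^{120} k² = 120×121×241/6 = 583220
∑_{k=1}^{19} k² = 19×20×39/6 = 2470
∑_{k=20}^{120} k² = 583220 - 2470 = 580750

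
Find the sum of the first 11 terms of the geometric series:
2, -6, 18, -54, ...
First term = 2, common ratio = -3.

Sₙ = a(1 - rⁿ) / (1 - r)
S_11 = 2(1 - (-3)^11) / (1 - (-3))
S_11 = 2(1 - (-177147)) / (4)
S_11 = 88574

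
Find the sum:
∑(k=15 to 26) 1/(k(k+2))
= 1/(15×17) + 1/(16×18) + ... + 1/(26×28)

Partial fractions: 1/(k(k+2)) = (1/2)[1/k - 1/(k+2)]
Telescoping leaves the first two and last two terms:
= (1/2)[1/15 + 1/16 - 1/27 - 1/28]
= 853/30240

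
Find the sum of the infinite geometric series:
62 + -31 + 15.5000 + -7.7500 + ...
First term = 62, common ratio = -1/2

For |r| < 1, S = a / (1 - r)
S = 62 / (1 - (-1/2))
S = 62 / (3/2)
S = 124/3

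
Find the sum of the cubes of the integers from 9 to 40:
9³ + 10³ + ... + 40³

Use ∑_{k=1}^{n} k³ = [n(n+1)/2]², then subtract the first 8 terms.
∑_{k=1}^{40} k³ = [40×41/2]² = 820² = 672400
∑_{k=1}^{8} k³ = [8×9/2]² = 36² = 1296
∑_{k=9}^{40} k³ = 672400 - 1296 = 671104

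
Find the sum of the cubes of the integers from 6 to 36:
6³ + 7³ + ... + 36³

Use ∑_{k=1}^{n} k³ = [n(n+1)/2]², then subtract the first 5 terms.
∑_{k=1}^{36} k³ = [36×37/2]² = 666² = 443556
∑_{k=1}^{5} k³ = [5×6/2]² = 15² = 225
∑_{k=6}^{36} k³ = 443556 - 225 = 443331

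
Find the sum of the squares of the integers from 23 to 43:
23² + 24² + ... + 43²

Use ∑_{k=1}^{n} k² = n(n+1)(2n+1)/6, then subtract the first 22 terms.
∑_{k=1}^{43} k² = 43×44×87/6 = 27434
∑_{k=1}^{22} k² = 22×23×45/6 = 3795
∑_{k=23}^{43} k² = 27434 - 3795 = 23639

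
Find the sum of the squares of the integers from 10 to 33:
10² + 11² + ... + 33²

Use ∑_{k=1}^{n} k² = n(n+1)(2n+1)/6, then subtract the first 9 terms.
∑_{k=1}^{33} k² = 33×34×67/6 = 12529
∑_{k=1}^{9} k² = 9×10×19/6 = 285
∑_{k=10}^{33} k² = 12529 - 285 = 12244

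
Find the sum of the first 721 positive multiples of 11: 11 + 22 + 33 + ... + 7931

Factor out 11: = 11(1 + 2 + ... + 721) = 11 × n(n+1)/2
= 11 × 721×722/2
= 11 × 260281
= 2863091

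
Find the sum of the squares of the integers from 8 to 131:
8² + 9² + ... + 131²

Use ∑_{k=1}^{n} k² = n(n+1)(2n+1)/6, then subtract the first 7 terms.
∑_{k=1}^{131} k² = 131×132×263/6 = 757966
∑_{k=1}^{7} k² = 7×8×15/6 = 140
∑_{k=8}^{131} k² = 757966 - 140 = 757826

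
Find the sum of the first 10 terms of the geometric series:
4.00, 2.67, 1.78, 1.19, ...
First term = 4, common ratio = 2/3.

Sₙ = a(1 - rⁿ) / (1 - r)
S_10 = 4(1 - (2/3)^10) / (1 - (2/3))
S_10 = 4(1 - (1024/59049)) / (1/3)
S_10 = 232100/19683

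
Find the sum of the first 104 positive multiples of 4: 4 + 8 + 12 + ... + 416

Factor out 4: = 4(1 + 2 + ... + 104) = 4 × n(n+1)/2
= 4 × 104×105/2
= 4 × 5460
= 21840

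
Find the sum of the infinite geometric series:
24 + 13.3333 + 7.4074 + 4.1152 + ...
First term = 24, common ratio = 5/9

For |r| < 1, S = a / (1 - r)
S = 24 / (1 - (5/9))
S = 24 / (4/9)
S = 54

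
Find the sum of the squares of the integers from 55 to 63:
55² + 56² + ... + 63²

Use ∑_{k=1}^{n} k² = n(n+1)(2n+1)/6, then subtract the first 54 terms.
∑_{k=1}^{63} k² = 63×64×127/6 = 85344
∑_{k=1}^{54} k² = 54×55×109/6 = 53955
∑_{k=55}^{63} k² = 85344 - 53955 = 31389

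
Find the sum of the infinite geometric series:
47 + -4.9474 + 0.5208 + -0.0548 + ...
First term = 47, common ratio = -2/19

For |r| < 1, S = a / (1 - r)
S = 47 / (1 - (-2/19))
S = 47 / (21/19)
S = 893/21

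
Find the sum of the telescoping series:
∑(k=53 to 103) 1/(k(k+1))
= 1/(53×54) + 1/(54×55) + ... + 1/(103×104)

Partial fractions: 1/(k(k+1)) = 1/k - 1/(k+1)
The series telescopes:
= (1/53 - 1/54) + (1/54 - 1/55) + ... + (1/103 - 1/104)
= 1/53 - 1/104
= 51/5512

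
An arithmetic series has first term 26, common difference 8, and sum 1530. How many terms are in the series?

Using S = n/2 × [2a + (n-1)d]
1530 = n/2 × [2(26) + (n-1)(8)]
1530 = n/2 × [52 + 8n - 8]
3060 = n × [44 + 8n]
8n² + (44)n - 3060 = 0
Discriminant: Δ = (44)² - 4(8)(-3060) = 1936 + 97920 = 99856
√Δ = 316
n = [-(44) + √Δ] / (2·8) = (-44 + 316) / 16 = 272 / 16 = 17
(The negative root is discarded since n must be a positive integer.)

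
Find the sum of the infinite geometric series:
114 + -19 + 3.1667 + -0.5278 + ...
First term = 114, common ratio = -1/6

For |r| < 1, S = a / (1 - r)
S = 114 / (1 - (-1/6))
S = 114 / (7/6)
S = 684/7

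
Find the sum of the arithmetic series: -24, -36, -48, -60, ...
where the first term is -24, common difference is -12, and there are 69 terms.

Sₙ = n/2 × (first + last)
Last term = a + (n-1)d = -24 + (69-1)×(-12) = -840
S_69 = 69/2 × (-24 + (-840))
S_69 = 69/2 × (-864) = -29808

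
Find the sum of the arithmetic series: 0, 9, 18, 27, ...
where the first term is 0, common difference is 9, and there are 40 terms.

Sₙ = n/2 × (first + last)
Last term = a + (n-1)d = 0 + (40-1)×9 = 351
S_40 = 40/2 × (0 + 351)
S_40 = 40/2 × 351 = 7020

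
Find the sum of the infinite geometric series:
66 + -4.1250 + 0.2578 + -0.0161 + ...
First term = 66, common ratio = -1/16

For |r| < 1, S = a / (1 - r)
S = 66 / (1 - (-1/16))
S = 66 / (17/16)
S = 1056/17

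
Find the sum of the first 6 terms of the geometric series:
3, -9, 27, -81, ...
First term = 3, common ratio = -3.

Sₙ = a(1 - rⁿ) / (1 - r)
S_6 = 3(1 - (-3)^6) / (1 - (-3))
S_6 = 3(1 - 729) / (4)
S_6 = -546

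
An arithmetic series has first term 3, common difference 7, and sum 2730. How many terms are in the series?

Using S = n/2 × [2a + (n-1)d]
2730 = n/2 × [2(3) + (n-1)(7)]
2730 = n/2 × [6 + 7n - 7]
5460 = n × [-1 + 7n]
7n² + (-1)n - 5460 = 0
Discriminant: Δ = (-1)² - 4(7)(-5460) = 1 + 152880 = 152881
√Δ = 391
n = [-(-1) + √Δ] / (2·7) = (1 + 391) / 14 = 392 / 14 = 28
(The negative root is discarded since n must be a positive integer.)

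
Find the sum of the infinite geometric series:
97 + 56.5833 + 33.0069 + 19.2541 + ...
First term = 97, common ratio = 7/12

For |r| < 1, S = a / (1 - r)
S = 97 / (1 - (7/12))
S = 97 / (5/12)
S = 1164/5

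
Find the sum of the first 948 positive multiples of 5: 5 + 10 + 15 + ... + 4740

Factor out 5: = 5(1 + 2 + ... + 948) = 5 × n(n+1)/2
= 5 × 948×949/2
= 5 × 449826
= 2249130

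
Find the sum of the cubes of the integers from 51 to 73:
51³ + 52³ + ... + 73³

Use ∑_{k=1}^{n} k³ = [n(n+1)/2]², then subtract the first 50 terms.
∑_{k=1}^{73} k³ = [73×74/2]² = 2701² = 7295401
∑_{k=1}^{50} k³ = [50×51/2]² = 1275² = 1625625
∑_{k=51}^{73} k³ = 7295401 - 1625625 = 5669776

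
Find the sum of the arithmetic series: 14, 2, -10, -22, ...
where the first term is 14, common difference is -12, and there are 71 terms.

Sₙ = n/2 × (first + last)
Last term = a + (n-1)d = 14 + (71-1)×(-12) = -826
S_71 = 71/2 × (14 + (-826))
S_71 = 71/2 × (-812) = -28826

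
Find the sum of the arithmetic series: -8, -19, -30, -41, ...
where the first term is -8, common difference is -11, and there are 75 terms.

Sₙ = n/2 × (first + last)
Last term = a + (n-1)d = -8 + (75-1)×(-11) = -822
S_75 = 75/2 × (-8 + (-822))
S_75 = 75/2 × (-830) = -31125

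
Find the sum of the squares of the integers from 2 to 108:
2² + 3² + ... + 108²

Use ∑_{k=1}^{n} k² = n(n+1)(2n+1)/6, then subtract the first 1 terms.
∑_{k=1}^{108} k² = 108×109×217/6 = 425754
∑_{k=1}^{1} k² = 1×2×3/6 = 1
∑_{k=2}^{108} k² = 425754 - 1 = 425753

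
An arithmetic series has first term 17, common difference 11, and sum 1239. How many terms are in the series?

Using S = n/2 × [2a + (n-1)d]
1239 = n/2 × [2(17) + (n-1)(11)]
1239 = n/2 × [34 + 11n - 11]
2478 = n × [23 + 11n]
11n² + (23)n - 2478 = 0
Discriminant: Δ = (23)² - 4(11)(-2478) = 529 + 109032 = 109561
√Δ = 331
n = [-(23) + √Δ] / (2·11) = (-23 + 331) / 22 = 308 / 22 = 14
(The negative root is discarded since n must be a positive integer.)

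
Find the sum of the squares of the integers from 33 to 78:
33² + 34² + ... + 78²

Use ∑_{k=1}^{n} k² = n(n+1)(2n+1)/6, then subtract the first 32 terms.
∑_{k=1}^{78} k² = 78×79×157/6 = 161239
∑_{k=1}^{32} k² = 32×33×65/6 = 11440
∑_{k=33}^{78} k² = 161239 - 11440 = 149799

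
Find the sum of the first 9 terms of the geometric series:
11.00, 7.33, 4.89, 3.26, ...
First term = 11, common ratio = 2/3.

Sₙ = a(1 - rⁿ) / (1 - r)
S_9 = 11(1 - (2/3)^9) / (1 - (2/3))
S_9 = 11(1 - (512/19683)) / (1/3)
S_9 = 210881/6561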